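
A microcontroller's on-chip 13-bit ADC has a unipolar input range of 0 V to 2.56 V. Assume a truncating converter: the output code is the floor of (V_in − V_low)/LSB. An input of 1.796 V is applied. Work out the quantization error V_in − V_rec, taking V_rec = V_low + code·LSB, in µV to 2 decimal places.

One LSB is 2.56 V / 8192 = 312.50 µV.
(V_in − V_low)/LSB = (1.796 − 0)/0.0003125 = 5747.2000 → code 5747 (floor).
Code 5747 maps back to 0 + 5747×0.0003125 V = 1.7959375 V.
V_in − V_rec = 6.25e-05 V = 62.50 µV.

62.50 µV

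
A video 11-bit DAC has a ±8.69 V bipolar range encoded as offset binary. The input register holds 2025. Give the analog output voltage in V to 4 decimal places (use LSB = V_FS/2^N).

LSB = 17.38 V / 2^11 = 8.486 mV.
V_out = (−8.69) + 2025 × 0.00848633 V = 8.49481 V.

8.4948 V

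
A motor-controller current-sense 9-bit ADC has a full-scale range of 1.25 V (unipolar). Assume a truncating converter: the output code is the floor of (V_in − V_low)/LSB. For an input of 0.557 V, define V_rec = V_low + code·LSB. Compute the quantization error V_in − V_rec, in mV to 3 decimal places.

0.359 mV

Step size: 1.25 V ÷ 2^9 = 2.441 mV.
(V_in − V_low)/LSB = (0.557 − 0)/0.00244141 = 228.1472 → code 228 (floor).
V_rec = 0 + 228·0.00244141 = 0.55664062 V.
V_in − V_rec = 0.000359375 V = 0.359 mV.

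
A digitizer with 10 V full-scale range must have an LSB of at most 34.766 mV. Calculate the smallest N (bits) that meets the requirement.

Number of steps required ≥ 10 V / 34.766 mV = 287.64.
Need 2^N ≥ 287.64; 2^8 = 256, 2^9 = 512.
Minimum N = 9.

9 bits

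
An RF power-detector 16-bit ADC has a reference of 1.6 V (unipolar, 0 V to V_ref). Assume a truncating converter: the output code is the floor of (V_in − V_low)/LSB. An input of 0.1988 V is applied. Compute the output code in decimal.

code 8142

Full-scale span = 1.6 V; LSB = 1.6/2^16 = 24.41 µV.
Input sits at 8142.848 steps above V_low.
⌊·⌋(8142.848) = 8142.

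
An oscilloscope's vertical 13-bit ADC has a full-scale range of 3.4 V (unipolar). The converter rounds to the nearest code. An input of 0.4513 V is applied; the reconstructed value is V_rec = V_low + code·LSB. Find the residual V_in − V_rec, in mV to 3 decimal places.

One LSB is 3.4 V / 8192 = 415.04 µV.
Scaled input = 1087.3675 LSBs, so code = 1087.
Code 1087 maps back to 0 + 1087×0.000415039 V = 0.45114746 V.
V_in − V_rec = 0.000152539 V = 0.153 mV.

0.153 mV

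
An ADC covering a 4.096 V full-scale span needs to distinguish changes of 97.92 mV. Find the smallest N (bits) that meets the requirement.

Number of steps required ≥ 4.096 V / 97.92 mV = 41.83.
Need 2^N ≥ 41.83; 2^5 = 32, 2^6 = 64.
Minimum N = 6.

6 bits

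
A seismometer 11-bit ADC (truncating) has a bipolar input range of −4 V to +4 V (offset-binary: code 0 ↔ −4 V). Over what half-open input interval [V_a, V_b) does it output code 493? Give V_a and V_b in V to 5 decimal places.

LSB = 8/2^11 = 3.906 mV.
V_a = V_low + 493·LSB = -2.07422 V; V_b = V_low + 494·LSB = -2.07031 V.

[-2.07422 V, -2.07031 V)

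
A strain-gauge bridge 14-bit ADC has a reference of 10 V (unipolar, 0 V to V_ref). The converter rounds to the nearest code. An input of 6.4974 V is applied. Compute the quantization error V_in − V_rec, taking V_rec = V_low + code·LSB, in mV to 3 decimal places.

LSB = 10/2^14 = 0.610 mV.
(V_in − V_low)/LSB = (6.4974 − 0)/0.000610352 = 10645.3402 → code 10645 (round).
Code 10645 maps back to 0 + 10645×0.000610352 V = 6.4971924 V.
Difference: 0.000207617 V → 0.208 mV.

0.208 mV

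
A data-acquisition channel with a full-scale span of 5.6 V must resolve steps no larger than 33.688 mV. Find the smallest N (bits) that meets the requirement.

Number of steps required ≥ 5.6 V / 33.688 mV = 166.23.
Need 2^N ≥ 166.23; 2^7 = 128, 2^8 = 256.
Minimum N = 8.

8 bits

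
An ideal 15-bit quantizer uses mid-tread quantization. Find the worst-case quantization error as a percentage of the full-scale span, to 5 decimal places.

Rounding → worst-case error = ½ LSB = V_FS/2^16, so 100/65536 = 0.00152588 % of full scale.

0.00153 %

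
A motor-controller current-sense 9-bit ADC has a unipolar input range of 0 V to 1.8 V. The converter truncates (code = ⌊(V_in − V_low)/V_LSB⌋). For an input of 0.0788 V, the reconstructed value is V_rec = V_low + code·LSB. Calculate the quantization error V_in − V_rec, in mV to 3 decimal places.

1.456 mV

Step size: 1.8 V ÷ 2^9 = 3.516 mV.
(0.0788 − 0)/0.00351563 = 22.4142; ⌊·⌋ gives code 22.
V_rec = 0 + 22·0.00351563 = 0.07734375 V.
Error = 0.0788 − 0.07734375 = 0.00145625 V = 1.456 mV.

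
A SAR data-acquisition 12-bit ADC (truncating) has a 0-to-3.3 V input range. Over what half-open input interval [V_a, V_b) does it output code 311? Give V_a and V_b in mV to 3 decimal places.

[250.562 mV, 251.367 mV)

LSB = 3.3/2^12 = 0.806 mV.
V_a = V_low + 311·LSB = 0.250562 V; V_b = V_low + 312·LSB = 0.251367 V.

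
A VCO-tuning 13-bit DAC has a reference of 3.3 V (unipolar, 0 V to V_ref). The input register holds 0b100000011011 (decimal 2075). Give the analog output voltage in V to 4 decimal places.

0.8359 V

LSB = 3.3 V / 2^13 = 402.83 µV.
Code 0b100000011011 = 2075 decimal.
V_out = 0 + 2075 × 0.000402832 V = 0.835876 V.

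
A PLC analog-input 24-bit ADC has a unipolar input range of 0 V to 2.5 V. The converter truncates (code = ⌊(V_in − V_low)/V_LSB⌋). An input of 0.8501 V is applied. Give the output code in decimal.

Full-scale span = 2.5 V; LSB = 2.5/2^24 = 0.15 µV.
(V_in − V_low)/LSB = (0.8501 − 0) / 1.49012e-07 = 5704924.529.
⌊·⌋(5704924.529) = 5704924.

code 5704924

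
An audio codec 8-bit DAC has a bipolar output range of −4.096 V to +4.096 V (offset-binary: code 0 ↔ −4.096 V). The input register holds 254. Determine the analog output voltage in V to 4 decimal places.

LSB = 8.192 V / 2^8 = 32.000 mV.
V_out = (−4.096) + 254 × 0.032 V = 4.032 V.

4.0320 V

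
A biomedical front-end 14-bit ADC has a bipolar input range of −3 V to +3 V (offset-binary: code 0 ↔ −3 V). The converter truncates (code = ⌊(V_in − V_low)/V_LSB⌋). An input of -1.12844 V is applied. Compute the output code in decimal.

Full-scale span = 6 V; LSB = 6/2^14 = 366.21 µV.
(-1.12844 − (−3)) / 0.000366211 = 5110.607 LSBs.
Floor → code 5110.

code 5110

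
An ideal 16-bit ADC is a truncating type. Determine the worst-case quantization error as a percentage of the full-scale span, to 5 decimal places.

Truncating → worst-case error = 1 LSB = V_FS/2^16, so 100/65536 = 0.00152588 % of full scale.

0.00153 %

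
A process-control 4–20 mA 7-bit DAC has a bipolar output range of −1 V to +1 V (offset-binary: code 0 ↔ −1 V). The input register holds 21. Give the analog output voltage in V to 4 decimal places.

LSB = 2 V / 2^7 = 15.625 mV.
V_out = (−1) + 21 × 0.015625 V = -0.671875 V.

-0.6719 V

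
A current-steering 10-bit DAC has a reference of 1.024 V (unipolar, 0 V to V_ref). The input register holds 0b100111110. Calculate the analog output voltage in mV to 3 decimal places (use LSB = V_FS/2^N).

318.000 mV

LSB = 1.024 V / 2^10 = 1.000 mV.
Code 0b100111110 = 318 decimal.
V_out = 0 + 318 × 0.001 V = 0.318 V.
= 318.000 mV.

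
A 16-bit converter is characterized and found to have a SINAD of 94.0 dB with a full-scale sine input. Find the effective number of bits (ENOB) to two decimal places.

15.32 bits

ENOB = (SINAD − 1.76) / 6.02 = (94.0 − 1.76)/6.02 = 15.322.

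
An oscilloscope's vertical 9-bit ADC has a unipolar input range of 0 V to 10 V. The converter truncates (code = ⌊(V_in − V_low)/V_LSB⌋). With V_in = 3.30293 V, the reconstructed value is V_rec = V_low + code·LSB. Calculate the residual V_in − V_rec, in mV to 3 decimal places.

2.149 mV

Step size: 10 V ÷ 2^9 = 19.531 mV.
(V_in − V_low)/LSB = (3.30293 − 0)/0.0195312 = 169.1100 → code 169 (floor).
Reconstructed: 3.3007812 V.
V_in − V_rec = 0.00214875 V = 2.149 mV.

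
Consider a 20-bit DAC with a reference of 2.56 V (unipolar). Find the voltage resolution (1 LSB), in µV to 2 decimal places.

2.44 µV

Full-scale span = 2.56 V.
LSB = 2.56 / 2^20 = 2.56 / 1048576 = 2.44141e-06 V = 2.44 µV.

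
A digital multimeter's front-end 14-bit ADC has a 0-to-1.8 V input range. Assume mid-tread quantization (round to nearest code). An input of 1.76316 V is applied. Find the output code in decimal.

LSB = 1.8 V / 16384 = 109.86 µV.
(V_in − V_low)/LSB = (1.76316 − 0) / 0.000109863 = 16048.674.
Round → code 16049.

code 16049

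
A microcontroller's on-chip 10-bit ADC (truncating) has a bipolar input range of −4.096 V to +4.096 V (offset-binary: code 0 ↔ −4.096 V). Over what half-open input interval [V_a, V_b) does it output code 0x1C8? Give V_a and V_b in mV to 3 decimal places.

LSB = 8.192/2^10 = 8.000 mV.
Code 0x1C8 = 456 decimal.
V_a = V_low + 456·LSB = -0.448 V; V_b = V_low + 457·LSB = -0.44 V.

[-448.000 mV, -440.000 mV)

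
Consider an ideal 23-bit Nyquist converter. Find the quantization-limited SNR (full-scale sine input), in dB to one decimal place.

SNR ≈ 6.02·N + 1.76 dB = 6.02·23 + 1.76 = 140.22 dB.

140.2 dB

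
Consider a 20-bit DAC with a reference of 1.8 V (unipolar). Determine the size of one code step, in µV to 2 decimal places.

1.72 µV

Full-scale span = 1.8 V.
LSB = 1.8 / 2^20 = 1.8 / 1048576 = 1.71661e-06 V = 1.72 µV.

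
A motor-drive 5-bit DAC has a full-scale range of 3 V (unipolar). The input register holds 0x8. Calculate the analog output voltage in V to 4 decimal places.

LSB = 3 V / 2^5 = 93.750 mV.
Code 0x8 = 8 decimal.
V_out = 0 + 8 × 0.09375 V = 0.75 V.

0.7500 V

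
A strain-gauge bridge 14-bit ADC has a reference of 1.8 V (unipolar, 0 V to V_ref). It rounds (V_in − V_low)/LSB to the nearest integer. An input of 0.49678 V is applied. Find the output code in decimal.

LSB = 1.8 V / 16384 = 109.86 µV.
(V_in − V_low)/LSB = (0.49678 − 0) / 0.000109863 = 4521.802.
Round → code 4522.

code 4522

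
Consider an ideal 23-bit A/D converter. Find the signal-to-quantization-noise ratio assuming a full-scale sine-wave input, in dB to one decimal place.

140.2 dB

SNR ≈ 6.02·N + 1.76 dB = 6.02·23 + 1.76 = 140.22 dB.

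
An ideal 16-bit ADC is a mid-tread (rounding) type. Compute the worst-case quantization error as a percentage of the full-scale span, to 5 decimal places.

Rounding → worst-case error = ½ LSB = V_FS/2^17, so 100/131072 = 0.000762939 % of full scale.

0.00076 %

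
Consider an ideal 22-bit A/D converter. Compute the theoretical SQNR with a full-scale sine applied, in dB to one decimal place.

134.2 dB

SNR ≈ 6.02·N + 1.76 dB = 6.02·22 + 1.76 = 134.20 dB.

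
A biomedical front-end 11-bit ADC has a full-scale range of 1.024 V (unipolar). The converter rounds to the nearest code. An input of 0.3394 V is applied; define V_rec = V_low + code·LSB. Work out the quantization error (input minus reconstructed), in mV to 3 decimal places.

-0.100 mV

LSB = 1.024/2^11 = 0.500 mV.
(V_in − V_low)/LSB = (0.3394 − 0)/0.0005 = 678.8000 → code 679 (round).
V_rec = 0 + 679·0.0005 = 0.3395 V.
V_in − V_rec = -0.0001 V = -0.100 mV.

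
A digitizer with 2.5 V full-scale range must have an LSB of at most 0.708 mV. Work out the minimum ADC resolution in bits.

12 bits

Number of steps required ≥ 2.5 V / 0.708 mV = 3531.07.
Need 2^N ≥ 3531.07; 2^11 = 2048, 2^12 = 4096.
Minimum N = 12.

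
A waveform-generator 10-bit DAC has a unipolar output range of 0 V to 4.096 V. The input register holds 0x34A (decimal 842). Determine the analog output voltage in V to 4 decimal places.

3.3680 V

LSB = 4.096 V / 2^10 = 4.000 mV.
Code 0x34A = 842 decimal.
V_out = 0 + 842 × 0.004 V = 3.368 V.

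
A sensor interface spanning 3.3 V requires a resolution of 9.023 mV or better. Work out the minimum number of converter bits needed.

Number of steps required ≥ 3.3 V / 9.023 mV = 365.73.
Need 2^N ≥ 365.73; 2^8 = 256, 2^9 = 512.
Minimum N = 9.

9 bits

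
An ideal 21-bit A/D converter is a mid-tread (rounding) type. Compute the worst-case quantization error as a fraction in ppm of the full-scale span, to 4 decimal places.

0.2384 ppm

Rounding → worst-case error = ½ LSB = V_FS/2^22, so 1e+06/4194304 = 0.238419 ppm of full scale.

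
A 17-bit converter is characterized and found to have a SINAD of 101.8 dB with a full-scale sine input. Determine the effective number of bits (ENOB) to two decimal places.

16.62 bits

ENOB = (SINAD − 1.76) / 6.02 = (101.8 − 1.76)/6.02 = 16.618.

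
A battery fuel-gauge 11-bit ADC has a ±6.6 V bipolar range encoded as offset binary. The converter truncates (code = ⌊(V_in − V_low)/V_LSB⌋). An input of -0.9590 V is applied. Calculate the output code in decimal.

code 875

LSB = 13.2 V / 2048 = 6.445 mV.
(-0.9590 − (−6.6)) / 0.00644531 = 875.210 LSBs.
⌊·⌋(875.210) = 875.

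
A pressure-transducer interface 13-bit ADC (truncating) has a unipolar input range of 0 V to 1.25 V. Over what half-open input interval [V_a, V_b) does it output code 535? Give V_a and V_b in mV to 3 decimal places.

LSB = 1.25/2^13 = 152.59 µV.
V_a = V_low + 535·LSB = 0.0816345 V; V_b = V_low + 536·LSB = 0.0817871 V.

[81.635 mV, 81.787 mV)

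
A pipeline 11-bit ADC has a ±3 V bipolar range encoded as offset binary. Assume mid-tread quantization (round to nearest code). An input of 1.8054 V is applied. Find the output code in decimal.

LSB = 6 V / 2048 = 2.930 mV.
Input sits at 1640.243 steps above V_low.
So the output code is 1640.

code 1640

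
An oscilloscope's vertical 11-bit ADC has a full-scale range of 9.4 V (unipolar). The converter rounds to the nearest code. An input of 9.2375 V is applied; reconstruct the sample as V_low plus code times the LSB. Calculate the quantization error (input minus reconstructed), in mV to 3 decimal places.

-1.855 mV

One LSB is 9.4 V / 2048 = 4.590 mV.
(9.2375 − 0)/0.00458984 = 2012.5957; round gives code 2013.
Code 2013 maps back to 0 + 2013×0.00458984 V = 9.2393555 V.
V_in − V_rec = -0.00185547 V = -1.855 mV.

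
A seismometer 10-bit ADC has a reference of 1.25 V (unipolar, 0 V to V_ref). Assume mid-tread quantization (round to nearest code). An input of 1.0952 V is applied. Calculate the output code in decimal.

code 897

LSB = 1.25 V / 1024 = 1.221 mV.
(1.0952 − 0) / 0.0012207 = 897.188 LSBs.
round(897.188) = 897.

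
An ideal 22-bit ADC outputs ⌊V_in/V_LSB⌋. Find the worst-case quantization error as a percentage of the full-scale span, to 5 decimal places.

Truncating → worst-case error = 1 LSB = V_FS/2^22, so 100/4194304 = 2.38419e-05 % of full scale.

0.00002 %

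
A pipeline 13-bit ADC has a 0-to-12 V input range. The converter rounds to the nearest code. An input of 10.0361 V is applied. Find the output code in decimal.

code 6851

With 8192 levels over 12 V, one step is 1.465 mV.
(10.0361 − 0) / 0.00146484 = 6851.311 LSBs.
round(6851.311) = 6851.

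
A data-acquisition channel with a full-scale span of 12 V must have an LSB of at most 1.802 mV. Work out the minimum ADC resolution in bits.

13 bits

Number of steps required ≥ 12 V / 1.802 mV = 6659.27.
Need 2^N ≥ 6659.27; 2^12 = 4096, 2^13 = 8192.
Minimum N = 13.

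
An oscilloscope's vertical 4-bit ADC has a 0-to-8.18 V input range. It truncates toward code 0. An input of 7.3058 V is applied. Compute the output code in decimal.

code 14

LSB = 8.18 V / 16 = 0.5112 V.
(V_in − V_low)/LSB = (7.3058 − 0) / 0.51125 = 14.290.
So the output code is 14.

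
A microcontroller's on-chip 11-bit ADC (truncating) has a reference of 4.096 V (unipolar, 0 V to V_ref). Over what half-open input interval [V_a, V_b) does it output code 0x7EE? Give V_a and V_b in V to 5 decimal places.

LSB = 4.096/2^11 = 2.000 mV.
Code 0x7EE = 2030 decimal.
V_a = V_low + 2030·LSB = 4.06 V; V_b = V_low + 2031·LSB = 4.062 V.

[4.06000 V, 4.06200 V)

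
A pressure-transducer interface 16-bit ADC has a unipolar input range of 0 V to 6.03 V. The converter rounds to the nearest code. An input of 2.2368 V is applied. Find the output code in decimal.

code 24310

LSB = 6.03 V / 65536 = 92.01 µV.
(V_in − V_low)/LSB = (2.2368 − 0) / 9.20105e-05 = 24310.269.
round(24310.269) = 24310.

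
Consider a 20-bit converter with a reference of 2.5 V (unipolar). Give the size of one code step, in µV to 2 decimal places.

2.38 µV

Full-scale span = 2.5 V.
LSB = 2.5 / 2^20 = 2.5 / 1048576 = 2.38419e-06 V = 2.38 µV.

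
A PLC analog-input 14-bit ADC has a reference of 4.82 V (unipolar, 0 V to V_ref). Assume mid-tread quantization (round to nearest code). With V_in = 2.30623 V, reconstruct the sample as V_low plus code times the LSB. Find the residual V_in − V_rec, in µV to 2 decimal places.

Step size: 4.82 V ÷ 2^14 = 294.19 µV.
(V_in − V_low)/LSB = (2.30623 − 0)/0.000294189 = 7839.2681 → code 7839 (round).
Code 7839 maps back to 0 + 7839×0.000294189 V = 2.3061511 V.
Difference: 7.8877e-05 V → 78.88 µV.

78.88 µV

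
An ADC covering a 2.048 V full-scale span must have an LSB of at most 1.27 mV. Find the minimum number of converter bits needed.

11 bits

Number of steps required ≥ 2.048 V / 1.27 mV = 1612.60.
Need 2^N ≥ 1612.60; 2^10 = 1024, 2^11 = 2048.
Minimum N = 11.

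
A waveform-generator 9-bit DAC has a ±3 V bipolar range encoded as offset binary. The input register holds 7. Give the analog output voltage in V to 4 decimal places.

-2.9180 V

LSB = 6 V / 2^9 = 11.719 mV.
V_out = (−3) + 7 × 0.0117188 V = -2.91797 V.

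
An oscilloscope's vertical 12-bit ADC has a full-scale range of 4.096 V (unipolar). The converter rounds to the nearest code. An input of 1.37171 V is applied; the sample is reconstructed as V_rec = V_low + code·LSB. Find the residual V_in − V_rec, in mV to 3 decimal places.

-0.290 mV

Step size: 4.096 V ÷ 2^12 = 1.000 mV.
(V_in − V_low)/LSB = (1.37171 − 0)/0.001 = 1371.7100 → code 1372 (round).
V_rec = 0 + 1372·0.001 = 1.372 V.
V_in − V_rec = -0.00029 V = -0.290 mV.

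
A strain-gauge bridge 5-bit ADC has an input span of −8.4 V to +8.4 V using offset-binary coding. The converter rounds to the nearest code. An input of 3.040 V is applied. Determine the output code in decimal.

LSB = 16.8 V / 32 = 0.5250 V.
Input sits at 21.790 steps above V_low.
round(21.790) = 22.

code 22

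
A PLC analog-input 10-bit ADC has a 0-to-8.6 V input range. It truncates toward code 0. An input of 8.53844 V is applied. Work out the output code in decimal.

LSB = 8.6 V / 1024 = 8.398 mV.
(V_in − V_low)/LSB = (8.53844 − 0) / 0.00839844 = 1016.670.
So the output code is 1016.

code 1016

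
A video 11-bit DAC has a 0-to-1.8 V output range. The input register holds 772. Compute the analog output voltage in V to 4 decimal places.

LSB = 1.8 V / 2^11 = 0.879 mV.
V_out = 0 + 772 × 0.000878906 V = 0.678516 V.

0.6785 V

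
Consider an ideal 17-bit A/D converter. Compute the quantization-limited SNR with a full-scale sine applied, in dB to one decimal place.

104.1 dB

SNR ≈ 6.02·N + 1.76 dB = 6.02·17 + 1.76 = 104.10 dB.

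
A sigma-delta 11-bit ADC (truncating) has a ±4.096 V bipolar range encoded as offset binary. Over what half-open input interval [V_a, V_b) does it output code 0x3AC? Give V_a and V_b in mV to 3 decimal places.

LSB = 8.192/2^11 = 4.000 mV.
Code 0x3AC = 940 decimal.
V_a = V_low + 940·LSB = -0.336 V; V_b = V_low + 941·LSB = -0.332 V.

[-336.000 mV, -332.000 mV)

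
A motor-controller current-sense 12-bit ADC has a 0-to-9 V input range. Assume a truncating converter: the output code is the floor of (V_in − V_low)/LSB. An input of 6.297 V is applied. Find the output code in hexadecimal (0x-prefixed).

Full-scale span = 9 V; LSB = 9/2^12 = 2.197 mV.
(V_in − V_low)/LSB = (6.297 − 0) / 0.00219727 = 2865.835.
⌊·⌋(2865.835) = 2865.
In hexadecimal (0x-prefixed): 0xB31.

code 0xB31 (decimal 2865)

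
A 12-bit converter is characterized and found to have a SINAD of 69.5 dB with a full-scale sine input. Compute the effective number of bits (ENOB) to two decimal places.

ENOB = (SINAD − 1.76) / 6.02 = (69.5 − 1.76)/6.02 = 11.252.

11.25 bits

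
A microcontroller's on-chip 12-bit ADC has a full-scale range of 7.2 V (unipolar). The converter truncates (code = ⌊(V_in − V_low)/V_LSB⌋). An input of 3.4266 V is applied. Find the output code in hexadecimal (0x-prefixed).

code 0x79D (decimal 1949)

With 4096 levels over 7.2 V, one step is 1.758 mV.
(V_in − V_low)/LSB = (3.4266 − 0) / 0.00175781 = 1949.355.
Floor → code 1949.
In hexadecimal (0x-prefixed): 0x79D.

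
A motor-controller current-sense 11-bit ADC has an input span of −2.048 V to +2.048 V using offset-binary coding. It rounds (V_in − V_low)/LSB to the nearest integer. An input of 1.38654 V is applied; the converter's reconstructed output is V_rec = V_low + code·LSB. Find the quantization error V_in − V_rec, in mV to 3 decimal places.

LSB = 4.096/2^11 = 2.000 mV.
Scaled input = 1717.2700 LSBs, so code = 1717.
Reconstructed: 1.386 V.
Difference: 0.00054 V → 0.540 mV.

0.540 mV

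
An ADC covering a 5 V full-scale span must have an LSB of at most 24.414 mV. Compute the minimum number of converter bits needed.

Number of steps required ≥ 5 V / 24.414 mV = 204.80.
Need 2^N ≥ 204.80; 2^7 = 128, 2^8 = 256.
Minimum N = 8.

8 bits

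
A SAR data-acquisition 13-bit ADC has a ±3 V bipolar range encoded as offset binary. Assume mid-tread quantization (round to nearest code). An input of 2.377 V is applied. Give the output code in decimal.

Full-scale span = 6 V; LSB = 6/2^13 = 0.732 mV.
(V_in − V_low)/LSB = (2.377 − (−3)) / 0.000732422 = 7341.397.
round(7341.397) = 7341.

code 7341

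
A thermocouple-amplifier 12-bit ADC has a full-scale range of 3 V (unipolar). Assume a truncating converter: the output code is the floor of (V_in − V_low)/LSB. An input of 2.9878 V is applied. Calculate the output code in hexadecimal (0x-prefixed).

code 0xFEF (decimal 4079)

With 4096 levels over 3 V, one step is 0.732 mV.
Input sits at 4079.343 steps above V_low.
⌊·⌋(4079.343) = 4079.
In hexadecimal (0x-prefixed): 0xFEF.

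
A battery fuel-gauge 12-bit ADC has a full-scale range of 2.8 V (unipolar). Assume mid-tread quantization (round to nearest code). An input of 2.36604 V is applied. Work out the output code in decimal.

Full-scale span = 2.8 V; LSB = 2.8/2^12 = 0.684 mV.
(V_in − V_low)/LSB = (2.36604 − 0) / 0.000683594 = 3461.179.
round(3461.179) = 3461.

code 3461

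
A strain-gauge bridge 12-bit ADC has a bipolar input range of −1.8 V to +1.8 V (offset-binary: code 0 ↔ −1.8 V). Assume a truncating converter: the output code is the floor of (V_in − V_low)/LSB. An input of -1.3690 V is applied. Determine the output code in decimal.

code 490

LSB = 3.6 V / 4096 = 0.879 mV.
Input sits at 490.382 steps above V_low.
⌊·⌋(490.382) = 490.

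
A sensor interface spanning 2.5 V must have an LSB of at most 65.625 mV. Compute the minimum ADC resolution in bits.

Number of steps required ≥ 2.5 V / 65.625 mV = 38.10.
Need 2^N ≥ 38.10; 2^5 = 32, 2^6 = 64.
Minimum N = 6.

6 bits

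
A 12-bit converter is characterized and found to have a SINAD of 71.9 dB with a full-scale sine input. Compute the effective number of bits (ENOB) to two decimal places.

11.65 bits

ENOB = (SINAD − 1.76) / 6.02 = (71.9 − 1.76)/6.02 = 11.651.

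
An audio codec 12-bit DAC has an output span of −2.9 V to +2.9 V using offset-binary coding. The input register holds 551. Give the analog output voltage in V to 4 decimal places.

-2.1198 V

LSB = 5.8 V / 2^12 = 1.416 mV.
V_out = (−2.9) + 551 × 0.00141602 V = -2.11978 V.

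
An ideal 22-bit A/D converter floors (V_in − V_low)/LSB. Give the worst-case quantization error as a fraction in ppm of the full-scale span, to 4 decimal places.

0.2384 ppm

Truncating → worst-case error = 1 LSB = V_FS/2^22, so 1e+06/4194304 = 0.238419 ppm of full scale.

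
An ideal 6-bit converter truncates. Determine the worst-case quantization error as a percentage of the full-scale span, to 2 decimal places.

Truncating → worst-case error = 1 LSB = V_FS/2^6, so 100/64 = 1.5625 % of full scale.

1.56 %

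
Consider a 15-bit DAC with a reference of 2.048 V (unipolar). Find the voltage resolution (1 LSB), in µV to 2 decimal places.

62.50 µV

Full-scale span = 2.048 V.
LSB = 2.048 / 2^15 = 2.048 / 32768 = 6.25e-05 V = 62.50 µV.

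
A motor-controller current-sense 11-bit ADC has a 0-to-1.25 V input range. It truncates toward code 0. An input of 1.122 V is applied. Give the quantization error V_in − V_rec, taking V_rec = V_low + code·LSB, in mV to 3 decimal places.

0.174 mV

One LSB is 1.25 V / 2048 = 0.610 mV.
Scaled input = 1838.2848 LSBs, so code = 1838.
Reconstructed: 1.1218262 V.
V_in − V_rec = 0.000173828 V = 0.174 mV.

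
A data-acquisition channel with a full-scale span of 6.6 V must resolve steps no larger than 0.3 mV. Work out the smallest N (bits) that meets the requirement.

Number of steps required ≥ 6.6 V / 0.3 mV = 22000.00.
Need 2^N ≥ 22000.00; 2^14 = 16384, 2^15 = 32768.
Minimum N = 15.

15 bits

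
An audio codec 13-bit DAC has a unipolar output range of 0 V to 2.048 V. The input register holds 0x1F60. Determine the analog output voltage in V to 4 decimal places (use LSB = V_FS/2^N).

LSB = 2.048 V / 2^13 = 250.00 µV.
Code 0x1F60 = 8032 decimal.
V_out = 0 + 8032 × 0.00025 V = 2.008 V.

2.0080 V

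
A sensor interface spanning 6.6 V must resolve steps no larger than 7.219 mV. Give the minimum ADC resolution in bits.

Number of steps required ≥ 6.6 V / 7.219 mV = 914.25.
Need 2^N ≥ 914.25; 2^9 = 512, 2^10 = 1024.
Minimum N = 10.

10 bits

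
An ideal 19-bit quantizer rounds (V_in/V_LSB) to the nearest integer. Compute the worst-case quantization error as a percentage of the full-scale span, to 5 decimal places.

0.00010 %

Rounding → worst-case error = ½ LSB = V_FS/2^20, so 100/1048576 = 9.53674e-05 % of full scale.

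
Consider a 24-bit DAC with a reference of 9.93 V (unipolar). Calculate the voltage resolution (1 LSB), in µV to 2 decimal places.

Full-scale span = 9.93 V.
LSB = 9.93 / 2^24 = 9.93 / 16777216 = 5.91874e-07 V = 0.59 µV.

0.59 µV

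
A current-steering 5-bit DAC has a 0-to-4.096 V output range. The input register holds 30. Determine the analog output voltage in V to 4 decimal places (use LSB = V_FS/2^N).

LSB = 4.096 V / 2^5 = 128.000 mV.
V_out = 0 + 30 × 0.128 V = 3.84 V.

3.8400 V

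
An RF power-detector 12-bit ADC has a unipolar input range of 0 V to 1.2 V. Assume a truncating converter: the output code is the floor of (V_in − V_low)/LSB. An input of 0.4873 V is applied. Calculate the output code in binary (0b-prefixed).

LSB = 1.2 V / 4096 = 292.97 µV.
Input sits at 1663.317 steps above V_low.
⌊·⌋(1663.317) = 1663.
In binary (0b-prefixed): 0b11001111111.

code 0b11001111111 (decimal 1663)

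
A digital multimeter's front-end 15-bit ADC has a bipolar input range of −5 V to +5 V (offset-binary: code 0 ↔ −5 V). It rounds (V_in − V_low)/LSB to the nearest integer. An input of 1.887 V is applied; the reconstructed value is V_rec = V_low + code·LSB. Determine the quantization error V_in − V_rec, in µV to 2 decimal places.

Step size: 10 V ÷ 2^15 = 305.18 µV.
(V_in − V_low)/LSB = (1.887 − (−5))/0.000305176 = 22567.3216 → code 22567 (round).
Reconstructed: 1.8869019 V.
Difference: 9.81445e-05 V → 98.14 µV.

98.14 µV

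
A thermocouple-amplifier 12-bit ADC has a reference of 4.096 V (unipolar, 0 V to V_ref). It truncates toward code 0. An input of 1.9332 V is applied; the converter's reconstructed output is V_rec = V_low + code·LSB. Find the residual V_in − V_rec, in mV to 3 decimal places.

Step size: 4.096 V ÷ 2^12 = 1.000 mV.
Scaled input = 1933.2000 LSBs, so code = 1933.
Code 1933 maps back to 0 + 1933×0.001 V = 1.933 V.
V_in − V_rec = 0.0002 V = 0.200 mV.

0.200 mV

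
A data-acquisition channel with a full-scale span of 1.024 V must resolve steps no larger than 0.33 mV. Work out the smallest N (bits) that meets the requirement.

12 bits

Number of steps required ≥ 1.024 V / 0.33 mV = 3103.03.
Need 2^N ≥ 3103.03; 2^11 = 2048, 2^12 = 4096.
Minimum N = 12.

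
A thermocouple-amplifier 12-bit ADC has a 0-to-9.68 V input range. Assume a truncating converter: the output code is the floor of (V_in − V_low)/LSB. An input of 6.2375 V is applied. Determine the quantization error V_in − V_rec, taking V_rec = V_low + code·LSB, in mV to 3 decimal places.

Step size: 9.68 V ÷ 2^12 = 2.363 mV.
(6.2375 − 0)/0.00236328 = 2639.3388; ⌊·⌋ gives code 2639.
Code 2639 maps back to 0 + 2639×0.00236328 V = 6.2366992 V.
Error = 6.2375 − 6.2366992 = 0.000800781 V = 0.801 mV.

0.801 mV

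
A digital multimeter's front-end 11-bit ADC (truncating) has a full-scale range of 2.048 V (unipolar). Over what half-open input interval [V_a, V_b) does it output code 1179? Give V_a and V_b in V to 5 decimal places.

[1.17900 V, 1.18000 V)

LSB = 2.048/2^11 = 1.000 mV.
V_a = V_low + 1179·LSB = 1.179 V; V_b = V_low + 1180·LSB = 1.18 V.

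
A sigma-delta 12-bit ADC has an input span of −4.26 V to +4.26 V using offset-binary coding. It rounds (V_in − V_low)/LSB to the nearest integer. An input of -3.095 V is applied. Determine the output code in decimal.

code 560

Full-scale span = 8.52 V; LSB = 8.52/2^12 = 2.080 mV.
Input sits at 560.075 steps above V_low.
So the output code is 560.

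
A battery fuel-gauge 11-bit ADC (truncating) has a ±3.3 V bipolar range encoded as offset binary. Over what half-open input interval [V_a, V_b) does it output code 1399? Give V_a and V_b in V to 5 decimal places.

[1.20850 V, 1.21172 V)

LSB = 6.6/2^11 = 3.223 mV.
V_a = V_low + 1399·LSB = 1.2085 V; V_b = V_low + 1400·LSB = 1.21172 V.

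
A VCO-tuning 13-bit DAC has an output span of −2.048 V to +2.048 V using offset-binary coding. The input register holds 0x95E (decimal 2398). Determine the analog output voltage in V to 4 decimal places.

-0.8490 V

LSB = 4.096 V / 2^13 = 0.500 mV.
Code 0x95E = 2398 decimal.
V_out = (−2.048) + 2398 × 0.0005 V = -0.849 V.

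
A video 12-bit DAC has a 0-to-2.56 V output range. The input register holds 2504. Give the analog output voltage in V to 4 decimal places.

LSB = 2.56 V / 2^12 = 0.625 mV.
V_out = 0 + 2504 × 0.000625 V = 1.565 V.

1.5650 V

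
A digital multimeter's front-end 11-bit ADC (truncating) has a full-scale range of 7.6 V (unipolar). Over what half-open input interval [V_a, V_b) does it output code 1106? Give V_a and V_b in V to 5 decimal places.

[4.10430 V, 4.10801 V)

LSB = 7.6/2^11 = 3.711 mV.
V_a = V_low + 1106·LSB = 4.1043 V; V_b = V_low + 1107·LSB = 4.10801 V.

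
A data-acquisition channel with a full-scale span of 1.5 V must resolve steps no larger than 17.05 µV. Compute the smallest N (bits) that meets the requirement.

Number of steps required ≥ 1.5 V / 17.05 µV = 87976.54.
Need 2^N ≥ 87976.54; 2^16 = 65536, 2^17 = 131072.
Minimum N = 17.

17 bits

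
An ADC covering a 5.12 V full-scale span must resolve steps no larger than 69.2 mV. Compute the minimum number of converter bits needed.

7 bits

Number of steps required ≥ 5.12 V / 69.2 mV = 73.99.
Need 2^N ≥ 73.99; 2^6 = 64, 2^7 = 128.
Minimum N = 7.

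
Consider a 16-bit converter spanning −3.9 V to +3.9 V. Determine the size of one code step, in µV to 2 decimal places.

119.02 µV

Full-scale span = 7.8 V.
LSB = 7.8 / 2^16 = 7.8 / 65536 = 0.000119019 V = 119.02 µV.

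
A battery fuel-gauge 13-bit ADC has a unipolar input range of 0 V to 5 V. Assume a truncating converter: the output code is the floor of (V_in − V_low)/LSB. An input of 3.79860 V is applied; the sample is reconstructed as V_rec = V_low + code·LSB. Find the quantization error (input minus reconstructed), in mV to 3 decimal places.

One LSB is 5 V / 8192 = 0.610 mV.
(3.79860 − 0)/0.000610352 = 6223.6262; ⌊·⌋ gives code 6223.
Reconstructed: 3.7982178 V.
Error = 3.79860 − 3.7982178 = 0.000382227 V = 0.382 mV.

0.382 mV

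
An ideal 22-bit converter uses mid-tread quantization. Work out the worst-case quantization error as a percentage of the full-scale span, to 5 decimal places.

0.00001 %

Rounding → worst-case error = ½ LSB = V_FS/2^23, so 100/8388608 = 1.19209e-05 % of full scale.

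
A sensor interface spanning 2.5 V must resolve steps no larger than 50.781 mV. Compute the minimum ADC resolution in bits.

6 bits

Number of steps required ≥ 2.5 V / 50.781 mV = 49.23.
Need 2^N ≥ 49.23; 2^5 = 32, 2^6 = 64.
Minimum N = 6.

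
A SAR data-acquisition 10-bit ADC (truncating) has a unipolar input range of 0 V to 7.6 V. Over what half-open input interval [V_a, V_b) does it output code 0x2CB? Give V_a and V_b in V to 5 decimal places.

LSB = 7.6/2^10 = 7.422 mV.
Code 0x2CB = 715 decimal.
V_a = V_low + 715·LSB = 5.30664 V; V_b = V_low + 716·LSB = 5.31406 V.

[5.30664 V, 5.31406 V)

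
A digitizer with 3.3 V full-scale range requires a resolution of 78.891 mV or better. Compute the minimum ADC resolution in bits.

6 bits

Number of steps required ≥ 3.3 V / 78.891 mV = 41.83.
Need 2^N ≥ 41.83; 2^5 = 32, 2^6 = 64.
Minimum N = 6.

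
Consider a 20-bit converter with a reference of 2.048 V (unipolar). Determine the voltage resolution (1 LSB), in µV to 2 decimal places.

Full-scale span = 2.048 V.
LSB = 2.048 / 2^20 = 2.048 / 1048576 = 1.95313e-06 V = 1.95 µV.

1.95 µV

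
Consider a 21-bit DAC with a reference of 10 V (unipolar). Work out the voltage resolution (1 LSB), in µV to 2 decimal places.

Full-scale span = 10 V.
LSB = 10 / 2^21 = 10 / 2097152 = 4.76837e-06 V = 4.77 µV.

4.77 µV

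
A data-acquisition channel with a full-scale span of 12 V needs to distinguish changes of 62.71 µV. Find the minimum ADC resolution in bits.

18 bits

Number of steps required ≥ 12 V / 62.71 µV = 191357.04.
Need 2^N ≥ 191357.04; 2^17 = 131072, 2^18 = 262144.
Minimum N = 18.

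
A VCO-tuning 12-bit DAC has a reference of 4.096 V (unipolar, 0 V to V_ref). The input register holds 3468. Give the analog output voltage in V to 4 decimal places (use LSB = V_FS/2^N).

LSB = 4.096 V / 2^12 = 1.000 mV.
V_out = 0 + 3468 × 0.001 V = 3.468 V.

3.4680 V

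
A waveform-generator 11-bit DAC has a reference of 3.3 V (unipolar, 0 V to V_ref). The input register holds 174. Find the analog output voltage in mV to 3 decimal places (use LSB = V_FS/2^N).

LSB = 3.3 V / 2^11 = 1.611 mV.
V_out = 0 + 174 × 0.00161133 V = 0.280371 V.
= 280.371 mV.

280.371 mV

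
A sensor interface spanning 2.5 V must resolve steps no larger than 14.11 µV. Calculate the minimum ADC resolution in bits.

Number of steps required ≥ 2.5 V / 14.11 µV = 177179.31.
Need 2^N ≥ 177179.31; 2^17 = 131072, 2^18 = 262144.
Minimum N = 18.

18 bits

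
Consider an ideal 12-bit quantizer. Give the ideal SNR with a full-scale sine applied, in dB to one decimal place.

74.0 dB

SNR ≈ 6.02·N + 1.76 dB = 6.02·12 + 1.76 = 74.00 dB.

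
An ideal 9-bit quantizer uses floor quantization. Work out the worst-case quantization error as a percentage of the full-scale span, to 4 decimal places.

0.1953 %

Truncating → worst-case error = 1 LSB = V_FS/2^9, so 100/512 = 0.195312 % of full scale.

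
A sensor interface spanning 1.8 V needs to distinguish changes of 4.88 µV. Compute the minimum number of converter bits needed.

19 bits

Number of steps required ≥ 1.8 V / 4.88 µV = 368852.46.
Need 2^N ≥ 368852.46; 2^18 = 262144, 2^19 = 524288.
Minimum N = 19.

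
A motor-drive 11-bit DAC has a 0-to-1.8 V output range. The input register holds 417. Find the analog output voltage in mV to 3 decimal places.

366.504 mV

LSB = 1.8 V / 2^11 = 0.879 mV.
V_out = 0 + 417 × 0.000878906 V = 0.366504 V.
= 366.504 mV.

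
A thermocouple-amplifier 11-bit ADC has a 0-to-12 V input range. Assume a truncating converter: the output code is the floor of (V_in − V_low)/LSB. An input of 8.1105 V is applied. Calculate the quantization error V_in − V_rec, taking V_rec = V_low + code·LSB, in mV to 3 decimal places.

Step size: 12 V ÷ 2^11 = 5.859 mV.
(V_in − V_low)/LSB = (8.1105 − 0)/0.00585938 = 1384.1920 → code 1384 (floor).
Reconstructed: 8.109375 V.
Difference: 0.001125 V → 1.125 mV.

1.125 mV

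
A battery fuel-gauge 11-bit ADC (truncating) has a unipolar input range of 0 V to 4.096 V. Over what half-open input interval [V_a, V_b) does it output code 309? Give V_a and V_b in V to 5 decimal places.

[0.61800 V, 0.62000 V)

LSB = 4.096/2^11 = 2.000 mV.
V_a = V_low + 309·LSB = 0.618 V; V_b = V_low + 310·LSB = 0.62 V.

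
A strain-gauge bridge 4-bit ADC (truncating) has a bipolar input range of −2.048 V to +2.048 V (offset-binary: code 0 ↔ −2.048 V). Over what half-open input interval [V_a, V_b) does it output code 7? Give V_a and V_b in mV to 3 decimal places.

[-256.000 mV, 0.000 mV)

LSB = 4.096/2^4 = 256.000 mV.
V_a = V_low + 7·LSB = -0.256 V; V_b = V_low + 8·LSB = 0 V.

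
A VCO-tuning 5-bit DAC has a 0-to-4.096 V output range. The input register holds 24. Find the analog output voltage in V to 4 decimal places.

LSB = 4.096 V / 2^5 = 128.000 mV.
V_out = 0 + 24 × 0.128 V = 3.072 V.

3.0720 V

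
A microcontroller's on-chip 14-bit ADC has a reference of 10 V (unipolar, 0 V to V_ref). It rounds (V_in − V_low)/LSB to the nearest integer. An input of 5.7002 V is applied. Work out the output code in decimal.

Full-scale span = 10 V; LSB = 10/2^14 = 0.610 mV.
Input sits at 9339.208 steps above V_low.
round(9339.208) = 9339.

code 9339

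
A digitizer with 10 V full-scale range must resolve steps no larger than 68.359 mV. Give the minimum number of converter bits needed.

8 bits

Number of steps required ≥ 10 V / 68.359 mV = 146.29.
Need 2^N ≥ 146.29; 2^7 = 128, 2^8 = 256.
Minimum N = 8.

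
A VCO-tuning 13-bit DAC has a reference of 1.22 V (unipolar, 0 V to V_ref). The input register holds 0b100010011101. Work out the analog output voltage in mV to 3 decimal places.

LSB = 1.22 V / 2^13 = 148.93 µV.
Code 0b100010011101 = 2205 decimal.
V_out = 0 + 2205 × 0.000148926 V = 0.328381 V.
= 328.381 mV.

328.381 mV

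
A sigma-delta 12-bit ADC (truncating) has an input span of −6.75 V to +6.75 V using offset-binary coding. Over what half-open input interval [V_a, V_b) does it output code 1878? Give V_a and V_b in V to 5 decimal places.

LSB = 13.5/2^12 = 3.296 mV.
V_a = V_low + 1878·LSB = -0.560303 V; V_b = V_low + 1879·LSB = -0.557007 V.

[-0.56030 V, -0.55701 V)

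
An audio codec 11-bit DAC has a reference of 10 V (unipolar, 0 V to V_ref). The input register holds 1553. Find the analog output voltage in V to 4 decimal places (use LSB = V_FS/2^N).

LSB = 10 V / 2^11 = 4.883 mV.
V_out = 0 + 1553 × 0.00488281 V = 7.58301 V.

7.5830 V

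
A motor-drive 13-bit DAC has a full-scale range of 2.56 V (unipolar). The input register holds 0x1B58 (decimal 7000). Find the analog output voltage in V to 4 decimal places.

2.1875 V

LSB = 2.56 V / 2^13 = 312.50 µV.
Code 0x1B58 = 7000 decimal.
V_out = 0 + 7000 × 0.0003125 V = 2.1875 V.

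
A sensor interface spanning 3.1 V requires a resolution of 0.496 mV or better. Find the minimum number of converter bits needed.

Number of steps required ≥ 3.1 V / 0.496 mV = 6250.00.
Need 2^N ≥ 6250.00; 2^12 = 4096, 2^13 = 8192.
Minimum N = 13.

13 bits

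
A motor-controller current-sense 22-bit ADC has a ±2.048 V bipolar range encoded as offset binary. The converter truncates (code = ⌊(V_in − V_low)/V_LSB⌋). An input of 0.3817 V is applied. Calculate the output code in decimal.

With 4194304 levels over 4.096 V, one step is 0.98 µV.
Input sits at 2488012.800 steps above V_low.
Floor → code 2488012.

code 2488012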